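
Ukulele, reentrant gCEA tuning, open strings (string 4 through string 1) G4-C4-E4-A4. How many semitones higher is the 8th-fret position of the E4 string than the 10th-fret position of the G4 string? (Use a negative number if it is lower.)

E4 at fret 8 → C5 (MIDI 72); G4 at fret 10 → F5 (MIDI 77).
72 − 77 = -5, so the two pitches are 5 semitones apart.

-5 semitones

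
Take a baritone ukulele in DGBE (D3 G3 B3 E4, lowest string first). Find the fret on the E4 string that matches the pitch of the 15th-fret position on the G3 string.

G3 at fret 15 is G3 + 15 semitones = A#4.
The open E4 string is 9 semitones above the open G3, so the same pitch on the E4 string lies at fret 15 − 9 = 6.

6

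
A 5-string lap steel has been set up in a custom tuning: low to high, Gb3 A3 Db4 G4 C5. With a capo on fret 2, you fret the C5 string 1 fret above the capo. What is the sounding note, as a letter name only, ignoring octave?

Eb

The capo raises the open C5 by 2 semitones to D5; fretting 1 more gives C5 + 2 + 1 = C5 + 3 semitones, landing on Eb.
(Also written D#.)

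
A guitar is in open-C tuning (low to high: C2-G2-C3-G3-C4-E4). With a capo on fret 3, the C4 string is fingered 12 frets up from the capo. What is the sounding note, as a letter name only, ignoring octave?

The capo raises the open C4 by 3 semitones to D♯4; fretting 12 more gives C4 + 3 + 12 = C4 + 15 semitones, landing on D♯.

D♯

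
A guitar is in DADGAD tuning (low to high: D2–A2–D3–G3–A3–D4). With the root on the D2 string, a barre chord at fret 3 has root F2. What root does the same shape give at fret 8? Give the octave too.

A#2

Moving from fret 3 to fret 8 shifts the root by 5 semitones.
F2 up 5 semitones is A#2.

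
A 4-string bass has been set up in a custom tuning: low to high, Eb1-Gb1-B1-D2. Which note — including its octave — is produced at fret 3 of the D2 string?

D2 is MIDI 38. Adding 3 gives 41, which is F2.

F2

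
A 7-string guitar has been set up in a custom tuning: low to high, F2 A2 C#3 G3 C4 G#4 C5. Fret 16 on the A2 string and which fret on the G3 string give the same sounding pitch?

A2 at fret 16 is A2 + 16 semitones = C#4.
The open G3 string is 10 semitones above the open A2, so the same pitch on the G3 string lies at fret 16 − 10 = 6.

6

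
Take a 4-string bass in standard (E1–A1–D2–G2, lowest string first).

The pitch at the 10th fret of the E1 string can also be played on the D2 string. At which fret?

0

E1 at fret 10 is E1 + 10 semitones = D2.
The open D2 string is 10 semitones above the open E1, so the same pitch on the D2 string lies at fret 10 − 10 = 0.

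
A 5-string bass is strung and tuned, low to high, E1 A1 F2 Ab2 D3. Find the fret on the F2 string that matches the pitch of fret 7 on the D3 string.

16

D3 at fret 7 is D3 + 7 semitones = A3.
The open F2 string is 9 semitones below the open D3, so the same pitch on the F2 string lies at fret 7 + 9 = 16.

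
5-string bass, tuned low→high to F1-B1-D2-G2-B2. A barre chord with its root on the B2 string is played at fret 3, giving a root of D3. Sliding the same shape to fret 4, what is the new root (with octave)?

Moving from fret 3 to fret 4 shifts the root by 1 semitone.
D3 up 1 semitone is Eb3.

Eb3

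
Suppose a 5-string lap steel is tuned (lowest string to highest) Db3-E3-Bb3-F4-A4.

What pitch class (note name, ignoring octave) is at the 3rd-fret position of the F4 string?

Ab

F4 is MIDI 65. Adding 3 gives 68; 68 mod 12 = 8, i.e. Ab.
(Equivalently spelled G#.)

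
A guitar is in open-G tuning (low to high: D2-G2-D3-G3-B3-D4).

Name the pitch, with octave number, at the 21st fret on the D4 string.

B5

D4 is MIDI 62. Adding 21 gives 83, which is B5.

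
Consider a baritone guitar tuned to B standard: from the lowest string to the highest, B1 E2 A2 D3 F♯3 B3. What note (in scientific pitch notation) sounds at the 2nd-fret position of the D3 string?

The open D3 string plus 2 semitones: D–D#–E.
No B→C boundary is crossed, so the octave stays at 3.

E3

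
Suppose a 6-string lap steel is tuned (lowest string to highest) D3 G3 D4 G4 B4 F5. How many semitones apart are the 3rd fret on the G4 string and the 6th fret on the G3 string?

G4 at fret 3 → A♯4 (MIDI 70); G3 at fret 6 → C♯4 (MIDI 61).
70 − 61 = 9, so the two pitches are 9 semitones apart, with A♯4 the higher.

9 semitones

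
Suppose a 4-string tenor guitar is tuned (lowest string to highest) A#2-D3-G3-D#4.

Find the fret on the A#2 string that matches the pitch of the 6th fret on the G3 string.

15

Fret 6 on G3 is MIDI 55 + 6 = 61 (C#4). On the A#2 string (open MIDI 46), that pitch is 61 − 46 = fret 15.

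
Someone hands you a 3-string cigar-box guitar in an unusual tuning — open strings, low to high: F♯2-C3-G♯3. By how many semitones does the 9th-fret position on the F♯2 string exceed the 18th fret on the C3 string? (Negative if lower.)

-15 semitones

F♯2 at fret 9 → D♯3 (MIDI 51); C3 at fret 18 → F♯4 (MIDI 66).
51 − 66 = -15, so the two pitches are 15 semitones apart.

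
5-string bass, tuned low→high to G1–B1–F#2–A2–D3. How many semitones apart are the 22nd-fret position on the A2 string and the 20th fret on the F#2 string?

5 semitones

A2 at fret 22 → G4 (MIDI 67); F#2 at fret 20 → D4 (MIDI 62).
67 − 62 = 5, so the two pitches are 5 semitones apart, with G4 the higher.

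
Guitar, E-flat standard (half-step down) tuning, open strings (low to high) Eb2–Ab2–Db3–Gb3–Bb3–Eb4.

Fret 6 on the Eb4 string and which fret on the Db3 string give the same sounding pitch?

20

Fret 6 on Eb4 is MIDI 63 + 6 = 69 (A4). On the Db3 string (open MIDI 49), that pitch is 69 − 49 = fret 20.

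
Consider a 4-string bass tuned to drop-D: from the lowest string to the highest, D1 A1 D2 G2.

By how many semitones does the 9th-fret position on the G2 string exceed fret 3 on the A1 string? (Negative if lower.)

G2 at fret 9 → E3 (MIDI 52); A1 at fret 3 → C2 (MIDI 36).
52 − 36 = 16, so the two pitches are 16 semitones apart.

16 semitones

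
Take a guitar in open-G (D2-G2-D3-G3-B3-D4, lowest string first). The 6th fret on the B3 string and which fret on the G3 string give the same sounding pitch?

10

B3 at fret 6 is B3 + 6 semitones = F4.
The open G3 string is 4 semitones below the open B3, so the same pitch on the G3 string lies at fret 6 + 4 = 10.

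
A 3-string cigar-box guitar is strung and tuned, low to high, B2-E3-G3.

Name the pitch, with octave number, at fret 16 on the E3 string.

The open E3 string plus 16 semitones: E–F–Gb–G–…–Gb–G–Ab.
The walk passes from B into C once, so the octave number goes from 3 to 4.
(Equivalently spelled G#4.)

Ab4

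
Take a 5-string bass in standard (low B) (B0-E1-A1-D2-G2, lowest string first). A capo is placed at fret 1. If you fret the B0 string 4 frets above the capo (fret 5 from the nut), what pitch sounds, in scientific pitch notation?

The capo raises the open B0 by 1 semitone to C1; fretting 4 more gives B0 + 1 + 4 = B0 + 5 semitones = E1.

E1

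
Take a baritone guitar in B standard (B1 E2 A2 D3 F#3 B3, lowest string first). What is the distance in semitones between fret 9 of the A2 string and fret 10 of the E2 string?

4 semitones

A2 at fret 9 → F#3 (MIDI 54); E2 at fret 10 → D3 (MIDI 50).
54 − 50 = 4, so the two pitches are 4 semitones apart, with F#3 the higher.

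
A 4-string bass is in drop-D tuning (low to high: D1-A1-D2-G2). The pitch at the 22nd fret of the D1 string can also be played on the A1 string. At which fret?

15

D1 at fret 22 is D1 + 22 semitones = C3.
The open A1 string is 7 semitones above the open D1, so the same pitch on the A1 string lies at fret 22 − 7 = 15.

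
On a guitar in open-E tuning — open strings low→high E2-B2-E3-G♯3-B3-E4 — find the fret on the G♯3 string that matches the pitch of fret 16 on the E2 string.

0

Fret 16 on E2 is MIDI 40 + 16 = 56 (G♯3). On the G♯3 string (open MIDI 56), that pitch is 56 − 56 = fret 0.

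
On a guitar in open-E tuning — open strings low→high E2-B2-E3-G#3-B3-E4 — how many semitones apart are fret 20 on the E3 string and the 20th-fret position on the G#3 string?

E3 at fret 20 → C5 (MIDI 72); G#3 at fret 20 → E5 (MIDI 76).
72 − 76 = -4, so the two pitches are 4 semitones apart, with E5 the higher.

4 semitones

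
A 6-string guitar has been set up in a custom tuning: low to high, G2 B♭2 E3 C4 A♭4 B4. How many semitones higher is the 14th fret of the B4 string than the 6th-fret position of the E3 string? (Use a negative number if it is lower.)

27 semitones

B4 at fret 14 → D♭6 (MIDI 85); E3 at fret 6 → B♭3 (MIDI 58).
85 − 58 = 27, so the two pitches are 27 semitones apart.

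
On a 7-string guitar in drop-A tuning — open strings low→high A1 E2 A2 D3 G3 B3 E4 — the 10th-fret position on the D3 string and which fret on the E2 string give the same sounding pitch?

Fret 10 on D3 is MIDI 50 + 10 = 60 (C4). On the E2 string (open MIDI 40), that pitch is 60 − 40 = fret 20.

20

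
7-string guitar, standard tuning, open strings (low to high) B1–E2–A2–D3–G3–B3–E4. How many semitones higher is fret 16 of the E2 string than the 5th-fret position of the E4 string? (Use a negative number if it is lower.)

-13 semitones

E2 at fret 16 → G#3 (MIDI 56); E4 at fret 5 → A4 (MIDI 69).
56 − 69 = -13, so the two pitches are 13 semitones apart.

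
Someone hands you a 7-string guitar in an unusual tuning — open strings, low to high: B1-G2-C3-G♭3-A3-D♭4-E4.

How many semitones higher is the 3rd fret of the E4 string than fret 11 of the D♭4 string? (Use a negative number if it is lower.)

E4 at fret 3 → G4 (MIDI 67); D♭4 at fret 11 → C5 (MIDI 72).
67 − 72 = -5, so the two pitches are 5 semitones apart.

-5 semitones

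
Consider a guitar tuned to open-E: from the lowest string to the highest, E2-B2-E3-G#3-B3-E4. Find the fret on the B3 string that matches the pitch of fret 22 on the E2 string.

E2 at fret 22 is E2 + 22 semitones = D4.
The open B3 string is 19 semitones above the open E2, so the same pitch on the B3 string lies at fret 22 − 19 = 3.

3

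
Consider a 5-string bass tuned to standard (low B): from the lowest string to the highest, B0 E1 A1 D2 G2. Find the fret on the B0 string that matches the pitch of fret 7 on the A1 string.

A1 at fret 7 is A1 + 7 semitones = E2.
The open B0 string is 10 semitones below the open A1, so the same pitch on the B0 string lies at fret 7 + 10 = 17.

17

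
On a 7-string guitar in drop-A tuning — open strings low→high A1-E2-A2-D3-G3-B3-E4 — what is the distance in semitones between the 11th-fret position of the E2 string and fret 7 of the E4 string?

20 semitones

E2 at fret 11 → D♯3 (MIDI 51); E4 at fret 7 → B4 (MIDI 71).
51 − 71 = -20, so the two pitches are 20 semitones apart, with B4 the higher.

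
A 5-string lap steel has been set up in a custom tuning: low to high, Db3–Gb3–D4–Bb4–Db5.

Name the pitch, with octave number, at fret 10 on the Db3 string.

Db3 is MIDI 49. Adding 10 gives 59, which is B3.

B3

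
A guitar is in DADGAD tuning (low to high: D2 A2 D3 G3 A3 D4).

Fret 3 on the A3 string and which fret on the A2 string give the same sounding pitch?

Fret 3 on A3 is MIDI 57 + 3 = 60 (C4). On the A2 string (open MIDI 45), that pitch is 60 − 45 = fret 15.

15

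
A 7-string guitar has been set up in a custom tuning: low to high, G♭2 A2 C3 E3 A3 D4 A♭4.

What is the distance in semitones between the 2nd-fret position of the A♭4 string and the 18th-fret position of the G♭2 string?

10 semitones

A♭4 at fret 2 → B♭4 (MIDI 70); G♭2 at fret 18 → C4 (MIDI 60).
70 − 60 = 10, so the two pitches are 10 semitones apart, with B♭4 the higher.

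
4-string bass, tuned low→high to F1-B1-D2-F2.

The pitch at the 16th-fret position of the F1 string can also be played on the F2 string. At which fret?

4

F1 at fret 16 is F1 + 16 semitones = A2.
The open F2 string is 12 semitones above the open F1, so the same pitch on the F2 string lies at fret 16 − 12 = 4.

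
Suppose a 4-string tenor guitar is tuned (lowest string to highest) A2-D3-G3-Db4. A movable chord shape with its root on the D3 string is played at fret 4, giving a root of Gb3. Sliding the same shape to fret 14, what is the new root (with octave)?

E4

Moving from fret 4 to fret 14 shifts the root by 10 semitones.
Gb3 up 10 semitones is E4.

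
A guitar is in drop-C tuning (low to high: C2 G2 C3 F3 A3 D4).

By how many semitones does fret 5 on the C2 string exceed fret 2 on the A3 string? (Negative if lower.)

-18 semitones

C2 at fret 5 → F2 (MIDI 41); A3 at fret 2 → B3 (MIDI 59).
41 − 59 = -18, so the two pitches are 18 semitones apart.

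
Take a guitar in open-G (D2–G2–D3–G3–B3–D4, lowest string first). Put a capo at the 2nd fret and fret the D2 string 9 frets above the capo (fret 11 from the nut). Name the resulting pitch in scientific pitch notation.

C♯3

The capo raises the open D2 by 2 semitones to E2; fretting 9 more gives D2 + 2 + 9 = D2 + 11 semitones = C♯3.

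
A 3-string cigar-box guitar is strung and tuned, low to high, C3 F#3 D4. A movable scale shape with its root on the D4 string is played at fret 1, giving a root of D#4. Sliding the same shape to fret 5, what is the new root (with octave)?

Moving from fret 1 to fret 5 shifts the root by 4 semitones.
D#4 up 4 semitones is G4.

G4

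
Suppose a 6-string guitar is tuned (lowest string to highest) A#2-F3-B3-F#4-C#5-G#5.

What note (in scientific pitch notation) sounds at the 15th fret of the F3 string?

G#4

The open F3 string plus 15 semitones: F–F#–G–G#–…–F#–G–G#.
The walk passes from B into C once, so the octave number goes from 3 to 4.
(Equivalently spelled Ab4.)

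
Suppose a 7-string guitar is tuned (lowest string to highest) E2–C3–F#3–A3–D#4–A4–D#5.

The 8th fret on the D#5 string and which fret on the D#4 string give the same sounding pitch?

20

D#5 at fret 8 is D#5 + 8 semitones = B5.
The open D#4 string is 12 semitones below the open D#5, so the same pitch on the D#4 string lies at fret 8 + 12 = 20.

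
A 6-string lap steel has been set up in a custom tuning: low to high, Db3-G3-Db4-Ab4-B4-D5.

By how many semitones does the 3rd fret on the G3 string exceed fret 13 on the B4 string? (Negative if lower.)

-26 semitones

G3 at fret 3 → Bb3 (MIDI 58); B4 at fret 13 → C6 (MIDI 84).
58 − 84 = -26, so the two pitches are 26 semitones apart.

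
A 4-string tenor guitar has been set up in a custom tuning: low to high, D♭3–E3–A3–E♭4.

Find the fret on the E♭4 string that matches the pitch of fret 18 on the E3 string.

Fret 18 on E3 is MIDI 52 + 18 = 70 (B♭4). On the E♭4 string (open MIDI 63), that pitch is 70 − 63 = fret 7.

7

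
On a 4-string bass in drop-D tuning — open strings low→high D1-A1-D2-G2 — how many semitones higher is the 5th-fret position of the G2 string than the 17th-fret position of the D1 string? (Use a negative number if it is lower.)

G2 at fret 5 → C3 (MIDI 48); D1 at fret 17 → G2 (MIDI 43).
48 − 43 = 5, so the two pitches are 5 semitones apart.

5 semitones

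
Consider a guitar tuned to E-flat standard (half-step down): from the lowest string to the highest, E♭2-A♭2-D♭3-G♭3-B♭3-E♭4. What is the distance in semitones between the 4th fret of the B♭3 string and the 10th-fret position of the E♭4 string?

B♭3 at fret 4 → D4 (MIDI 62); E♭4 at fret 10 → D♭5 (MIDI 73).
62 − 73 = -11, so the two pitches are 11 semitones apart, with D♭5 the higher.

11 semitones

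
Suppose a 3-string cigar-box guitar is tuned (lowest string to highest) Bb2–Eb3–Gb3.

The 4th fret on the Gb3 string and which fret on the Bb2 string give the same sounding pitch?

12

Fret 4 on Gb3 is MIDI 54 + 4 = 58 (Bb3). On the Bb2 string (open MIDI 46), that pitch is 58 − 46 = fret 12.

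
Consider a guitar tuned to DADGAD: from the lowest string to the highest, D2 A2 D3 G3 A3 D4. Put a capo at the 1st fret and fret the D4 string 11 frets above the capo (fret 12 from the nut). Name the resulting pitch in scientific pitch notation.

D5

The capo raises the open D4 by 1 semitone to D#4; fretting 11 more gives D4 + 1 + 11 = D4 + 12 semitones = D5.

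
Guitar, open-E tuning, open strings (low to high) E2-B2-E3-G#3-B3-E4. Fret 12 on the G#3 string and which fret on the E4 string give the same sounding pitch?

Fret 12 on G#3 is MIDI 56 + 12 = 68 (G#4). On the E4 string (open MIDI 64), that pitch is 68 − 64 = fret 4.

4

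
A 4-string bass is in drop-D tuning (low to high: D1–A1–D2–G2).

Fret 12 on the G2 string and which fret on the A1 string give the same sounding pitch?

Fret 12 on G2 is MIDI 43 + 12 = 55 (G3). On the A1 string (open MIDI 33), that pitch is 55 − 33 = fret 22.

22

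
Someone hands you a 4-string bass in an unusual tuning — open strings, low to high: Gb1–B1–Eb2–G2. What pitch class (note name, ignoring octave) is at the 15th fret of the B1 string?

D

Each fret is one semitone, so B1 + 15 = D.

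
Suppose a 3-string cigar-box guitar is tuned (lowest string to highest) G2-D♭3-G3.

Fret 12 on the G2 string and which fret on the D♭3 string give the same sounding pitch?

G2 at fret 12 is G2 + 12 semitones = G3.
The open D♭3 string is 6 semitones above the open G2, so the same pitch on the D♭3 string lies at fret 12 − 6 = 6.

6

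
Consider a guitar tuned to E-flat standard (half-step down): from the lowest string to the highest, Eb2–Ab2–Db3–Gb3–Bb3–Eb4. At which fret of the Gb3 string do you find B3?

5

B3 is 5 semitones above the open Gb3 (Gb–G–Ab–A–Bb–B), so it sits at fret 5.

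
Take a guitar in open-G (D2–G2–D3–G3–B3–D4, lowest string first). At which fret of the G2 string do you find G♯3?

G♯3 is 13 semitones above the open G2 (G–G#–A–A#–…–F#–G–G#), so it sits at fret 13.

13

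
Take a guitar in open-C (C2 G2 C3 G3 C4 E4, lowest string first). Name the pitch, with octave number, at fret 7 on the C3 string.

The open C3 string plus 7 semitones: C–C#–D–D#–E–F–F#–G.
No B→C boundary is crossed, so the octave stays at 3.

G3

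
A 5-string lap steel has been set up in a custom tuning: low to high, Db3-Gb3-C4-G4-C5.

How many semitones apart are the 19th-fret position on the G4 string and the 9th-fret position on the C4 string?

G4 at fret 19 → D6 (MIDI 86); C4 at fret 9 → A4 (MIDI 69).
86 − 69 = 17, so the two pitches are 17 semitones apart, with D6 the higher.

17 semitones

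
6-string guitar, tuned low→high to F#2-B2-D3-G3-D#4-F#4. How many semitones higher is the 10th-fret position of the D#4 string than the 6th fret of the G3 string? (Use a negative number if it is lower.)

D#4 at fret 10 → C#5 (MIDI 73); G3 at fret 6 → C#4 (MIDI 61).
73 − 61 = 12, so the two pitches are 12 semitones apart.

12 semitones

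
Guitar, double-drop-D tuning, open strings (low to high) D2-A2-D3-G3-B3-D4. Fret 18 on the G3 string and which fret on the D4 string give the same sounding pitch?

G3 at fret 18 is G3 + 18 semitones = C♯5.
The open D4 string is 7 semitones above the open G3, so the same pitch on the D4 string lies at fret 18 − 7 = 11.

11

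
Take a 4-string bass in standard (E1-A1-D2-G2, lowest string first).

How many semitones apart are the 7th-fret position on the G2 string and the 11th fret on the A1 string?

6 semitones

G2 at fret 7 → D3 (MIDI 50); A1 at fret 11 → G#2 (MIDI 44).
50 − 44 = 6, so the two pitches are 6 semitones apart, with D3 the higher.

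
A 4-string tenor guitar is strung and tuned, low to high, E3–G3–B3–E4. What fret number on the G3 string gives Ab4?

13

Ab4 is 13 semitones above the open G3 (G–Ab–A–Bb–…–Gb–G–Ab), so it sits at fret 13.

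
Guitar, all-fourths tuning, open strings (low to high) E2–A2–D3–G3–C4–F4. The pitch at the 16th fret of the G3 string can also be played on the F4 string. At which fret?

6

Fret 16 on G3 is MIDI 55 + 16 = 71 (B4). On the F4 string (open MIDI 65), that pitch is 71 − 65 = fret 6.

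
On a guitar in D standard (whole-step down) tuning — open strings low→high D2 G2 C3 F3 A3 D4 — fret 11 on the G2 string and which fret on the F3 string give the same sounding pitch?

1

G2 at fret 11 is G2 + 11 semitones = F#3.
The open F3 string is 10 semitones above the open G2, so the same pitch on the F3 string lies at fret 11 − 10 = 1.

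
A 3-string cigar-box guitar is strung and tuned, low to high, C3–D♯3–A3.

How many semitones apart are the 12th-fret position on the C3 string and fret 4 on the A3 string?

C3 at fret 12 → C4 (MIDI 60); A3 at fret 4 → C♯4 (MIDI 61).
60 − 61 = -1, so the two pitches are 1 semitone apart, with C♯4 the higher.

1 semitone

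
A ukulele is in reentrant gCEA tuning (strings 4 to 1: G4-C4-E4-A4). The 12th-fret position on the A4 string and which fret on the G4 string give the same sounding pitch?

Fret 12 on A4 is MIDI 69 + 12 = 81 (A5). On the G4 string (open MIDI 67), that pitch is 81 − 67 = fret 14.

14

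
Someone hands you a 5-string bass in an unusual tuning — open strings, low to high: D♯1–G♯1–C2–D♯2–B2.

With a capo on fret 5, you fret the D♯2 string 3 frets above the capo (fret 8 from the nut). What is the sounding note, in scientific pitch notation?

B2

The capo raises the open D♯2 by 5 semitones to G♯2; fretting 3 more gives D♯2 + 5 + 3 = D♯2 + 8 semitones = B2.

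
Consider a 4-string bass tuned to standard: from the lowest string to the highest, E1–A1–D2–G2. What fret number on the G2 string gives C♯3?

6

C♯3 is 6 semitones above the open G2 (G–G#–A–A#–B–C–C#), so it sits at fret 6.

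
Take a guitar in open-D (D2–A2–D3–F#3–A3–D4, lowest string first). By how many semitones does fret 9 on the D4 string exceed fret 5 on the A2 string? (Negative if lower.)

21 semitones

D4 at fret 9 → B4 (MIDI 71); A2 at fret 5 → D3 (MIDI 50).
71 − 50 = 21, so the two pitches are 21 semitones apart.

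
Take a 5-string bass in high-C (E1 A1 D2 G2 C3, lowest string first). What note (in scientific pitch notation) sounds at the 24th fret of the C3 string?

Each fret is one semitone, so C3 + 24 = C5.

C5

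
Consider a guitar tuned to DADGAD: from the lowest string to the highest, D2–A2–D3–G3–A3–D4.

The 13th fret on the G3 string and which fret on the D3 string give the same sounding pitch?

G3 at fret 13 is G3 + 13 semitones = G#4.
The open D3 string is 5 semitones below the open G3, so the same pitch on the D3 string lies at fret 13 + 5 = 18.

18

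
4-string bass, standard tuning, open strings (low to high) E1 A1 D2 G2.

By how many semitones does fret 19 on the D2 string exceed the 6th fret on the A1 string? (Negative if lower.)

D2 at fret 19 → A3 (MIDI 57); A1 at fret 6 → D#2 (MIDI 39).
57 − 39 = 18, so the two pitches are 18 semitones apart.

18 semitones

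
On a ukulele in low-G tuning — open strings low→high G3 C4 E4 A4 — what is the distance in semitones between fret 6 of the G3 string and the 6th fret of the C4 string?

5 semitones

G3 at fret 6 → C♯4 (MIDI 61); C4 at fret 6 → F♯4 (MIDI 66).
61 − 66 = -5, so the two pitches are 5 semitones apart, with F♯4 the higher.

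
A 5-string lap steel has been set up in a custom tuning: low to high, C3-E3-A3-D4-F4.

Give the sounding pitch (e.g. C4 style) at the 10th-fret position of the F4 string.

F4 is MIDI 65. Adding 10 gives 75, which is D♯5.
(Equivalently spelled E♭5.)

D♯5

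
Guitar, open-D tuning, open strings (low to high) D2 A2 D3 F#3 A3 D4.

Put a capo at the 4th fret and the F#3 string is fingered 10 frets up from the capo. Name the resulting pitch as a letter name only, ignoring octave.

G#

The capo raises the open F#3 by 4 semitones to A#3; fretting 10 more gives F#3 + 4 + 10 = F#3 + 14 semitones, landing on G#.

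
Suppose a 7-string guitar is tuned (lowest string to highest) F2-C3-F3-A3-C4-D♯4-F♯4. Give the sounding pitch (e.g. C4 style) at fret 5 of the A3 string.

D4

A3 is MIDI 57. Adding 5 gives 62, which is D4.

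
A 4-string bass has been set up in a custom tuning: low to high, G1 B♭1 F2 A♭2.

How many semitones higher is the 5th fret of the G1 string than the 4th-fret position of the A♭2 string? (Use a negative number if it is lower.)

G1 at fret 5 → C2 (MIDI 36); A♭2 at fret 4 → C3 (MIDI 48).
36 − 48 = -12, so the two pitches are 12 semitones apart.

-12 semitones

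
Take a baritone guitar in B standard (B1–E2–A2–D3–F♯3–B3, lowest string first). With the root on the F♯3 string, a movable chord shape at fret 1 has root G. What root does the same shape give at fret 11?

Moving from fret 1 to fret 11 shifts the root by 10 semitones.
G up 10 semitones is F.

F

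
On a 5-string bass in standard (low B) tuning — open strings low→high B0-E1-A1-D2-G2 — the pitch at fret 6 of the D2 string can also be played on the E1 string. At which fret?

16

D2 at fret 6 is D2 + 6 semitones = G#2.
The open E1 string is 10 semitones below the open D2, so the same pitch on the E1 string lies at fret 6 + 10 = 16.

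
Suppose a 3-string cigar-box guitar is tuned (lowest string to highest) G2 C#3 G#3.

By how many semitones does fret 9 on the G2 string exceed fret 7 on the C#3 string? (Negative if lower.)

-4 semitones

G2 at fret 9 → E3 (MIDI 52); C#3 at fret 7 → G#3 (MIDI 56).
52 − 56 = -4, so the two pitches are 4 semitones apart.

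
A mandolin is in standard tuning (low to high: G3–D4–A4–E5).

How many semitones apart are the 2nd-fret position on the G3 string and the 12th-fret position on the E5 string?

31 semitones

G3 at fret 2 → A3 (MIDI 57); E5 at fret 12 → E6 (MIDI 88).
57 − 88 = -31, so the two pitches are 31 semitones apart, with E6 the higher.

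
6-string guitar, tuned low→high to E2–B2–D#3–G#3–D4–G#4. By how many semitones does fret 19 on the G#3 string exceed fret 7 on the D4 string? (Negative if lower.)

G#3 at fret 19 → D#5 (MIDI 75); D4 at fret 7 → A4 (MIDI 69).
75 − 69 = 6, so the two pitches are 6 semitones apart.

6 semitones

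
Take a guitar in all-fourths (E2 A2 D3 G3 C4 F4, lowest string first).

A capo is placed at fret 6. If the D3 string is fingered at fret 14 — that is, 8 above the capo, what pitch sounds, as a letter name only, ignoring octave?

The capo raises the open D3 by 6 semitones to G♯3; fretting 8 more gives D3 + 6 + 8 = D3 + 14 semitones, landing on E.

E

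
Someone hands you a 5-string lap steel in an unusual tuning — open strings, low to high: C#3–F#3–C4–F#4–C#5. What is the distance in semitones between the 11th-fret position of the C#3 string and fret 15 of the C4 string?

15 semitones

C#3 at fret 11 → C4 (MIDI 60); C4 at fret 15 → D#5 (MIDI 75).
60 − 75 = -15, so the two pitches are 15 semitones apart, with D#5 the higher.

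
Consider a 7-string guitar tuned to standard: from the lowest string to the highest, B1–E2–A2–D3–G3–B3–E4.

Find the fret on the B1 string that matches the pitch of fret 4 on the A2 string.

14

Fret 4 on A2 is MIDI 45 + 4 = 49 (C#3). On the B1 string (open MIDI 35), that pitch is 49 − 35 = fret 14.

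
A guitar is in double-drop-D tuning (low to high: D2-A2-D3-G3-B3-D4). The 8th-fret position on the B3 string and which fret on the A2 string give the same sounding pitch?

22

Fret 8 on B3 is MIDI 59 + 8 = 67 (G4). On the A2 string (open MIDI 45), that pitch is 67 − 45 = fret 22.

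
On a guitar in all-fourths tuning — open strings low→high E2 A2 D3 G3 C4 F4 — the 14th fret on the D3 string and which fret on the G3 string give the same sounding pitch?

9

Fret 14 on D3 is MIDI 50 + 14 = 64 (E4). On the G3 string (open MIDI 55), that pitch is 64 − 55 = fret 9.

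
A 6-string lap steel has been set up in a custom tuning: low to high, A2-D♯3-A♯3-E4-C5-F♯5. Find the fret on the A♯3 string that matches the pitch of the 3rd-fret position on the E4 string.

E4 at fret 3 is E4 + 3 semitones = G4.
The open A♯3 string is 6 semitones below the open E4, so the same pitch on the A♯3 string lies at fret 3 + 6 = 9.

9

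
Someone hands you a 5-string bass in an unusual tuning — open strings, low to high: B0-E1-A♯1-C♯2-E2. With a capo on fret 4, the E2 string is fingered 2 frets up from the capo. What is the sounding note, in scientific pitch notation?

The capo raises the open E2 by 4 semitones to G♯2; fretting 2 more gives E2 + 4 + 2 = E2 + 6 semitones = A♯2.
(Also written B♭.)

A♯2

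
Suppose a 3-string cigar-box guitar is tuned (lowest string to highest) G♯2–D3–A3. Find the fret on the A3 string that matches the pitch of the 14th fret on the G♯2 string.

1

G♯2 at fret 14 is G♯2 + 14 semitones = A♯3.
The open A3 string is 13 semitones above the open G♯2, so the same pitch on the A3 string lies at fret 14 − 13 = 1.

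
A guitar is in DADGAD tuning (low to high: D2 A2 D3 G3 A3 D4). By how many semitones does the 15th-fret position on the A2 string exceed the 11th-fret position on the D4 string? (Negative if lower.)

-13 semitones

A2 at fret 15 → C4 (MIDI 60); D4 at fret 11 → C#5 (MIDI 73).
60 − 73 = -13, so the two pitches are 13 semitones apart.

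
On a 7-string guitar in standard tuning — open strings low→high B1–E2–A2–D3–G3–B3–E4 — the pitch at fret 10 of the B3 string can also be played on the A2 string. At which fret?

B3 at fret 10 is B3 + 10 semitones = A4.
The open A2 string is 14 semitones below the open B3, so the same pitch on the A2 string lies at fret 10 + 14 = 24.

24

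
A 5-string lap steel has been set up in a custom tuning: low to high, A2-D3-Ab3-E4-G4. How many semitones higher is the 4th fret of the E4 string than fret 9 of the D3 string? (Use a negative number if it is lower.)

9 semitones

E4 at fret 4 → Ab4 (MIDI 68); D3 at fret 9 → B3 (MIDI 59).
68 − 59 = 9, so the two pitches are 9 semitones apart.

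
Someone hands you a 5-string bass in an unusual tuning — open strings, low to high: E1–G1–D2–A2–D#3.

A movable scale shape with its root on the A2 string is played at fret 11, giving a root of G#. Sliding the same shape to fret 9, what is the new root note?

F#

Moving from fret 11 to fret 9 shifts the root by -2 semitones.
G# down 2 semitones is F#.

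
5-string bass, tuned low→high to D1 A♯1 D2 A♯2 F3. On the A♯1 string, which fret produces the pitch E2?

E2 is 6 semitones above the open A♯1 (A#–B–C–C#–D–D#–E), so it sits at fret 6.

6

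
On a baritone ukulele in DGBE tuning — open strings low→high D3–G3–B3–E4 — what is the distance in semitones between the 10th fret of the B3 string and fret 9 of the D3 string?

B3 at fret 10 → A4 (MIDI 69); D3 at fret 9 → B3 (MIDI 59).
69 − 59 = 10, so the two pitches are 10 semitones apart, with A4 the higher.

10 semitones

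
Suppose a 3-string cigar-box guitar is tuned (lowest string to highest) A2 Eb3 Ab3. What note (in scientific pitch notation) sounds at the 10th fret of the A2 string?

G3

Each fret is one semitone, so A2 + 10 = G3.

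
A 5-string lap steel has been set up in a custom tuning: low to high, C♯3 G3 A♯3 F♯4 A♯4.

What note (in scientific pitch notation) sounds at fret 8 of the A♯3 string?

F♯4

A♯3 is MIDI 58. Adding 8 gives 66, which is F♯4.
(Equivalently spelled G♭4.)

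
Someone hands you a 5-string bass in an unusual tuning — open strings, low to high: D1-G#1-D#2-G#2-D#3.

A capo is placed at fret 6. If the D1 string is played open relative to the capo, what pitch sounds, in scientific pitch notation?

G#1

The capo raises the open D1 by 6 semitones to G#1; fretting 0 more gives D1 + 6 + 0 = D1 + 6 semitones = G#1.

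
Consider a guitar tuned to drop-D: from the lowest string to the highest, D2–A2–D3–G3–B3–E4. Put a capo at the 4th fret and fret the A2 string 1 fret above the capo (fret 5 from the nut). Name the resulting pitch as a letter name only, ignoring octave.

The capo raises the open A2 by 4 semitones to C♯3; fretting 1 more gives A2 + 4 + 1 = A2 + 5 semitones, landing on D.

D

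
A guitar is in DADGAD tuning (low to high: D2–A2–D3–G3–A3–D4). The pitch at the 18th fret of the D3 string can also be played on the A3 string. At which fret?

11

Fret 18 on D3 is MIDI 50 + 18 = 68 (G#4). On the A3 string (open MIDI 57), that pitch is 68 − 57 = fret 11.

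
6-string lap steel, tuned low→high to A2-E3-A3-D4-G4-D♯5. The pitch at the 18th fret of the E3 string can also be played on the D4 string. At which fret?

8

E3 at fret 18 is E3 + 18 semitones = A♯4.
The open D4 string is 10 semitones above the open E3, so the same pitch on the D4 string lies at fret 18 − 10 = 8.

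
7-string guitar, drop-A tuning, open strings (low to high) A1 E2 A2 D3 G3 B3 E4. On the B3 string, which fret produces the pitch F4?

6

F4 is 6 semitones above the open B3 (B–C–C#–D–D#–E–F), so it sits at fret 6.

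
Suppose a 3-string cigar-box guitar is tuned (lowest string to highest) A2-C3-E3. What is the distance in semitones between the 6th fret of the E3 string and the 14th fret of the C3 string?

E3 at fret 6 → A#3 (MIDI 58); C3 at fret 14 → D4 (MIDI 62).
58 − 62 = -4, so the two pitches are 4 semitones apart, with D4 the higher.

4 semitones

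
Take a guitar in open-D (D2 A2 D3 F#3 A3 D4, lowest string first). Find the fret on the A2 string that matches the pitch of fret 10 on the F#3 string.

19

F#3 at fret 10 is F#3 + 10 semitones = E4.
The open A2 string is 9 semitones below the open F#3, so the same pitch on the A2 string lies at fret 10 + 9 = 19.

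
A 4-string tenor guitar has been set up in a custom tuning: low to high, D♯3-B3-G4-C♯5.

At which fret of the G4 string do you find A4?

A4 is 2 semitones above the open G4 (G–G#–A), so it sits at fret 2.

2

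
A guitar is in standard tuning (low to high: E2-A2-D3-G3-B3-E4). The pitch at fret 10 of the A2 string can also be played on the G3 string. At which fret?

0

Fret 10 on A2 is MIDI 45 + 10 = 55 (G3). On the G3 string (open MIDI 55), that pitch is 55 − 55 = fret 0.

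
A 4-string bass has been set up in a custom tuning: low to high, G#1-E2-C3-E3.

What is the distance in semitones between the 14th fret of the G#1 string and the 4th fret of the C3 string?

6 semitones

G#1 at fret 14 → A#2 (MIDI 46); C3 at fret 4 → E3 (MIDI 52).
46 − 52 = -6, so the two pitches are 6 semitones apart, with E3 the higher.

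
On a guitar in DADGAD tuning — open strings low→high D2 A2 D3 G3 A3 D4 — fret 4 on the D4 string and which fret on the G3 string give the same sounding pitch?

11

D4 at fret 4 is D4 + 4 semitones = F#4.
The open G3 string is 7 semitones below the open D4, so the same pitch on the G3 string lies at fret 4 + 7 = 11.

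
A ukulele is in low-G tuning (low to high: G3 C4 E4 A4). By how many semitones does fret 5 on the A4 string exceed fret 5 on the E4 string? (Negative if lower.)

5 semitones

A4 at fret 5 → D5 (MIDI 74); E4 at fret 5 → A4 (MIDI 69).
74 − 69 = 5, so the two pitches are 5 semitones apart.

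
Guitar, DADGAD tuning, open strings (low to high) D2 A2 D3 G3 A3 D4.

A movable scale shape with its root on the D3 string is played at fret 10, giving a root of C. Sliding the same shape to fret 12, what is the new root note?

Moving from fret 10 to fret 12 shifts the root by 2 semitones.
C up 2 semitones is D.

D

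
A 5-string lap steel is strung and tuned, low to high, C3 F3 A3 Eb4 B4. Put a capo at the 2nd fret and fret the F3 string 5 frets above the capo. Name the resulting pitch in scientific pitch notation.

C4

The capo raises the open F3 by 2 semitones to G3; fretting 5 more gives F3 + 2 + 5 = F3 + 7 semitones = C4.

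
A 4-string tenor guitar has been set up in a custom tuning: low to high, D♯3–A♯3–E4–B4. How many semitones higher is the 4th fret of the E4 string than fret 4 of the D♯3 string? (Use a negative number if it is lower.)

13 semitones

E4 at fret 4 → G♯4 (MIDI 68); D♯3 at fret 4 → G3 (MIDI 55).
68 − 55 = 13, so the two pitches are 13 semitones apart.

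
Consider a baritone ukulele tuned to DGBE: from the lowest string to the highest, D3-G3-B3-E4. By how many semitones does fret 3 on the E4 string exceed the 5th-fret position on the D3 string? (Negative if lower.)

E4 at fret 3 → G4 (MIDI 67); D3 at fret 5 → G3 (MIDI 55).
67 − 55 = 12, so the two pitches are 12 semitones apart.

12 semitones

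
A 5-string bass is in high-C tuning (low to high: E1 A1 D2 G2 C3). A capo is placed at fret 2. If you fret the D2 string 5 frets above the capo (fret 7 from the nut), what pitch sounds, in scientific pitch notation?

The capo raises the open D2 by 2 semitones to E2; fretting 5 more gives D2 + 2 + 5 = D2 + 7 semitones = A2.

A2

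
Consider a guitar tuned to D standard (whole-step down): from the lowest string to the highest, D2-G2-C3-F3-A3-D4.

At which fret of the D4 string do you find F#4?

4

F#4 is 4 semitones above the open D4 (D–D#–E–F–F#), so it sits at fret 4.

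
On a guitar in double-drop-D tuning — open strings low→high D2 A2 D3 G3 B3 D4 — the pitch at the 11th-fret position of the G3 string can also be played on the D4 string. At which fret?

4

G3 at fret 11 is G3 + 11 semitones = F#4.
The open D4 string is 7 semitones above the open G3, so the same pitch on the D4 string lies at fret 11 − 7 = 4.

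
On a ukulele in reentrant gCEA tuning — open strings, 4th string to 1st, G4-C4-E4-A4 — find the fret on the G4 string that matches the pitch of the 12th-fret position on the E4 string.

E4 at fret 12 is E4 + 12 semitones = E5.
The open G4 string is 3 semitones above the open E4, so the same pitch on the G4 string lies at fret 12 − 3 = 9.

9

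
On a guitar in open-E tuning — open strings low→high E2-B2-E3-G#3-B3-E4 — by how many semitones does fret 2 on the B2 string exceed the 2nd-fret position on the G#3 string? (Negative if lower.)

B2 at fret 2 → C#3 (MIDI 49); G#3 at fret 2 → A#3 (MIDI 58).
49 − 58 = -9, so the two pitches are 9 semitones apart.

-9 semitones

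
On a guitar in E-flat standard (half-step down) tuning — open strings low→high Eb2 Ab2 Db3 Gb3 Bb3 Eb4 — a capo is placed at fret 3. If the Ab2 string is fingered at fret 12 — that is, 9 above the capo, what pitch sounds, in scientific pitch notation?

Ab3

The capo raises the open Ab2 by 3 semitones to B2; fretting 9 more gives Ab2 + 3 + 9 = Ab2 + 12 semitones = Ab3.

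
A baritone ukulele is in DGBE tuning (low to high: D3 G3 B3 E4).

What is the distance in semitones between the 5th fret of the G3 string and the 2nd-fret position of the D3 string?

G3 at fret 5 → C4 (MIDI 60); D3 at fret 2 → E3 (MIDI 52).
60 − 52 = 8, so the two pitches are 8 semitones apart, with C4 the higher.

8 semitones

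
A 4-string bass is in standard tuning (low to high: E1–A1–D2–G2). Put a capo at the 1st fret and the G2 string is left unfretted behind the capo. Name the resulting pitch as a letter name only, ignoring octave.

G#

The capo raises the open G2 by 1 semitone to G#2; fretting 0 more gives G2 + 1 + 0 = G2 + 1 semitone, landing on G#.
(Also written Ab.)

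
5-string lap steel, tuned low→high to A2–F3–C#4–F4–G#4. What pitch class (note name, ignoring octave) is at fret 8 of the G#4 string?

Each fret is one semitone, so G#4 + 8 = E.

E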